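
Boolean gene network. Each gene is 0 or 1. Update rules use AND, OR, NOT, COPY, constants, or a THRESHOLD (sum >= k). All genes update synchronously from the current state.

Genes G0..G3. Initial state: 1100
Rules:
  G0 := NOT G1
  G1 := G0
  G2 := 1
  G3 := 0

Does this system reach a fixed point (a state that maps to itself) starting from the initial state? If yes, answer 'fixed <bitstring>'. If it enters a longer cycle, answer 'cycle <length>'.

Answer: cycle 4

Derivation:
Step 0: 1100
Step 1: G0=NOT G1=NOT 1=0 G1=G0=1 G2=1(const) G3=0(const) -> 0110
Step 2: G0=NOT G1=NOT 1=0 G1=G0=0 G2=1(const) G3=0(const) -> 0010
Step 3: G0=NOT G1=NOT 0=1 G1=G0=0 G2=1(const) G3=0(const) -> 1010
Step 4: G0=NOT G1=NOT 0=1 G1=G0=1 G2=1(const) G3=0(const) -> 1110
Step 5: G0=NOT G1=NOT 1=0 G1=G0=1 G2=1(const) G3=0(const) -> 0110
Cycle of length 4 starting at step 1 -> no fixed point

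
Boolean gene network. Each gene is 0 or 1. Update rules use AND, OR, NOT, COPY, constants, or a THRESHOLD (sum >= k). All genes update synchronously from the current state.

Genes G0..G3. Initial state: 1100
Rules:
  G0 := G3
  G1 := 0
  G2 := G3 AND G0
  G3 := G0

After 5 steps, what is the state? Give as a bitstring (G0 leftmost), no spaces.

Step 1: G0=G3=0 G1=0(const) G2=G3&G0=0&1=0 G3=G0=1 -> 0001
Step 2: G0=G3=1 G1=0(const) G2=G3&G0=1&0=0 G3=G0=0 -> 1000
Step 3: G0=G3=0 G1=0(const) G2=G3&G0=0&1=0 G3=G0=1 -> 0001
Step 4: G0=G3=1 G1=0(const) G2=G3&G0=1&0=0 G3=G0=0 -> 1000
Step 5: G0=G3=0 G1=0(const) G2=G3&G0=0&1=0 G3=G0=1 -> 0001

0001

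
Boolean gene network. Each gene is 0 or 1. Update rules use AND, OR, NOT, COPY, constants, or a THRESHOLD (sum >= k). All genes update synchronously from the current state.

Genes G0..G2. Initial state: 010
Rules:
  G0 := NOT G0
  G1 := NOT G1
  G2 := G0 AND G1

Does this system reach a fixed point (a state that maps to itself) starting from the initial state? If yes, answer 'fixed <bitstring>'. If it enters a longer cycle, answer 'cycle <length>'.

Step 0: 010
Step 1: G0=NOT G0=NOT 0=1 G1=NOT G1=NOT 1=0 G2=G0&G1=0&1=0 -> 100
Step 2: G0=NOT G0=NOT 1=0 G1=NOT G1=NOT 0=1 G2=G0&G1=1&0=0 -> 010
Cycle of length 2 starting at step 0 -> no fixed point

Answer: cycle 2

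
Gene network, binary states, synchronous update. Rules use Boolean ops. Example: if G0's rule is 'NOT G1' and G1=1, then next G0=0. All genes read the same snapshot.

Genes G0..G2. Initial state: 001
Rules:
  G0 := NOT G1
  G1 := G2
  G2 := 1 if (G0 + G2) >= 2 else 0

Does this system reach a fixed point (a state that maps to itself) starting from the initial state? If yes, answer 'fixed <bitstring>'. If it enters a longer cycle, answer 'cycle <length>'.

Step 0: 001
Step 1: G0=NOT G1=NOT 0=1 G1=G2=1 G2=(0+1>=2)=0 -> 110
Step 2: G0=NOT G1=NOT 1=0 G1=G2=0 G2=(1+0>=2)=0 -> 000
Step 3: G0=NOT G1=NOT 0=1 G1=G2=0 G2=(0+0>=2)=0 -> 100
Step 4: G0=NOT G1=NOT 0=1 G1=G2=0 G2=(1+0>=2)=0 -> 100
Fixed point reached at step 3: 100

Answer: fixed 100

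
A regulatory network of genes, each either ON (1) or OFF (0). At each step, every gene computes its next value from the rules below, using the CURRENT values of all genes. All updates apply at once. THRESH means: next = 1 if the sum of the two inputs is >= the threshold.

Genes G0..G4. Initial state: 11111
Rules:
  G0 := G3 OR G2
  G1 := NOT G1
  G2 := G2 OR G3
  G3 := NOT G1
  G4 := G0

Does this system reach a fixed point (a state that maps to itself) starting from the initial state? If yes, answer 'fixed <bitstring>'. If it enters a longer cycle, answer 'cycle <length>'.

Step 0: 11111
Step 1: G0=G3|G2=1|1=1 G1=NOT G1=NOT 1=0 G2=G2|G3=1|1=1 G3=NOT G1=NOT 1=0 G4=G0=1 -> 10101
Step 2: G0=G3|G2=0|1=1 G1=NOT G1=NOT 0=1 G2=G2|G3=1|0=1 G3=NOT G1=NOT 0=1 G4=G0=1 -> 11111
Cycle of length 2 starting at step 0 -> no fixed point

Answer: cycle 2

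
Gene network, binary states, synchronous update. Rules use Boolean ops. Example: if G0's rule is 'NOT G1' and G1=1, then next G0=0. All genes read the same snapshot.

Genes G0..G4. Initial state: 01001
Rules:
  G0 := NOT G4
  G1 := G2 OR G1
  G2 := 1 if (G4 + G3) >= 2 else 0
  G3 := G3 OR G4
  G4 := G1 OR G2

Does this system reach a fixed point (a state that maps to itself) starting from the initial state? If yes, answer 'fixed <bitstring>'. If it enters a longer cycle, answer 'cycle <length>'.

Step 0: 01001
Step 1: G0=NOT G4=NOT 1=0 G1=G2|G1=0|1=1 G2=(1+0>=2)=0 G3=G3|G4=0|1=1 G4=G1|G2=1|0=1 -> 01011
Step 2: G0=NOT G4=NOT 1=0 G1=G2|G1=0|1=1 G2=(1+1>=2)=1 G3=G3|G4=1|1=1 G4=G1|G2=1|0=1 -> 01111
Step 3: G0=NOT G4=NOT 1=0 G1=G2|G1=1|1=1 G2=(1+1>=2)=1 G3=G3|G4=1|1=1 G4=G1|G2=1|1=1 -> 01111
Fixed point reached at step 2: 01111

Answer: fixed 01111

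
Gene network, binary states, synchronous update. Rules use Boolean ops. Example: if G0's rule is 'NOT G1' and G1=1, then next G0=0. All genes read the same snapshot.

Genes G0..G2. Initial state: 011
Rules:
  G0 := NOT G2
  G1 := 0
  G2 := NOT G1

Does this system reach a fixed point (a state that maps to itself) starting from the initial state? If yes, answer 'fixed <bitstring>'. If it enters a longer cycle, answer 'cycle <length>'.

Step 0: 011
Step 1: G0=NOT G2=NOT 1=0 G1=0(const) G2=NOT G1=NOT 1=0 -> 000
Step 2: G0=NOT G2=NOT 0=1 G1=0(const) G2=NOT G1=NOT 0=1 -> 101
Step 3: G0=NOT G2=NOT 1=0 G1=0(const) G2=NOT G1=NOT 0=1 -> 001
Step 4: G0=NOT G2=NOT 1=0 G1=0(const) G2=NOT G1=NOT 0=1 -> 001
Fixed point reached at step 3: 001

Answer: fixed 001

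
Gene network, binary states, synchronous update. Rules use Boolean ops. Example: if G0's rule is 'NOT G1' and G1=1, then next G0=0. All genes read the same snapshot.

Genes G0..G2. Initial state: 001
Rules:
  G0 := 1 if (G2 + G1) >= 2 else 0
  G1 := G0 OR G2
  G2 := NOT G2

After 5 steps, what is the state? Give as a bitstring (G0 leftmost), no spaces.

Step 1: G0=(1+0>=2)=0 G1=G0|G2=0|1=1 G2=NOT G2=NOT 1=0 -> 010
Step 2: G0=(0+1>=2)=0 G1=G0|G2=0|0=0 G2=NOT G2=NOT 0=1 -> 001
Step 3: G0=(1+0>=2)=0 G1=G0|G2=0|1=1 G2=NOT G2=NOT 1=0 -> 010
Step 4: G0=(0+1>=2)=0 G1=G0|G2=0|0=0 G2=NOT G2=NOT 0=1 -> 001
Step 5: G0=(1+0>=2)=0 G1=G0|G2=0|1=1 G2=NOT G2=NOT 1=0 -> 010

010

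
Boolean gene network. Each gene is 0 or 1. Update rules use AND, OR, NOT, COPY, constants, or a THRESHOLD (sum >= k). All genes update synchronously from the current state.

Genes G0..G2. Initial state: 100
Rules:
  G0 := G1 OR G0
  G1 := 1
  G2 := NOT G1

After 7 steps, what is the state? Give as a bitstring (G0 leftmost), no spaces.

Step 1: G0=G1|G0=0|1=1 G1=1(const) G2=NOT G1=NOT 0=1 -> 111
Step 2: G0=G1|G0=1|1=1 G1=1(const) G2=NOT G1=NOT 1=0 -> 110
Step 3: G0=G1|G0=1|1=1 G1=1(const) G2=NOT G1=NOT 1=0 -> 110
Step 4: G0=G1|G0=1|1=1 G1=1(const) G2=NOT G1=NOT 1=0 -> 110
Step 5: G0=G1|G0=1|1=1 G1=1(const) G2=NOT G1=NOT 1=0 -> 110
Step 6: G0=G1|G0=1|1=1 G1=1(const) G2=NOT G1=NOT 1=0 -> 110
Step 7: G0=G1|G0=1|1=1 G1=1(const) G2=NOT G1=NOT 1=0 -> 110

110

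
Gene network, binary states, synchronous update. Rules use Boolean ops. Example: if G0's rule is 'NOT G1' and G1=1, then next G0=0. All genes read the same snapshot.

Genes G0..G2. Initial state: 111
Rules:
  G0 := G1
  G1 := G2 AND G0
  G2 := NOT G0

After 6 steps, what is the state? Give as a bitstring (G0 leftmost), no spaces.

Step 1: G0=G1=1 G1=G2&G0=1&1=1 G2=NOT G0=NOT 1=0 -> 110
Step 2: G0=G1=1 G1=G2&G0=0&1=0 G2=NOT G0=NOT 1=0 -> 100
Step 3: G0=G1=0 G1=G2&G0=0&1=0 G2=NOT G0=NOT 1=0 -> 000
Step 4: G0=G1=0 G1=G2&G0=0&0=0 G2=NOT G0=NOT 0=1 -> 001
Step 5: G0=G1=0 G1=G2&G0=1&0=0 G2=NOT G0=NOT 0=1 -> 001
Step 6: G0=G1=0 G1=G2&G0=1&0=0 G2=NOT G0=NOT 0=1 -> 001

001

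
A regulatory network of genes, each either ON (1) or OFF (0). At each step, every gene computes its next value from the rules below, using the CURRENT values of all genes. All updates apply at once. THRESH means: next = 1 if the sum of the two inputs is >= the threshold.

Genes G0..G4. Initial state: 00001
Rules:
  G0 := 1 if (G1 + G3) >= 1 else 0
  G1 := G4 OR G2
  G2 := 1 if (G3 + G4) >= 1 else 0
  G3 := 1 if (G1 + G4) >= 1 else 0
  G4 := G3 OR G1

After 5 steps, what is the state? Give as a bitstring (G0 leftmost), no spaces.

Step 1: G0=(0+0>=1)=0 G1=G4|G2=1|0=1 G2=(0+1>=1)=1 G3=(0+1>=1)=1 G4=G3|G1=0|0=0 -> 01110
Step 2: G0=(1+1>=1)=1 G1=G4|G2=0|1=1 G2=(1+0>=1)=1 G3=(1+0>=1)=1 G4=G3|G1=1|1=1 -> 11111
Step 3: G0=(1+1>=1)=1 G1=G4|G2=1|1=1 G2=(1+1>=1)=1 G3=(1+1>=1)=1 G4=G3|G1=1|1=1 -> 11111
Step 4: G0=(1+1>=1)=1 G1=G4|G2=1|1=1 G2=(1+1>=1)=1 G3=(1+1>=1)=1 G4=G3|G1=1|1=1 -> 11111
Step 5: G0=(1+1>=1)=1 G1=G4|G2=1|1=1 G2=(1+1>=1)=1 G3=(1+1>=1)=1 G4=G3|G1=1|1=1 -> 11111

11111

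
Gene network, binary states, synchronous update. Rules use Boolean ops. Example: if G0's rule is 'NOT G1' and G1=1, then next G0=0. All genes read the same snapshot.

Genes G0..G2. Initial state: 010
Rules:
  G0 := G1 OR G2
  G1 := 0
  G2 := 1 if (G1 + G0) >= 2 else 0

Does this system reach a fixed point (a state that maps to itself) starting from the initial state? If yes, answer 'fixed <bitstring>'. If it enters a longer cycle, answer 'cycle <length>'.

Step 0: 010
Step 1: G0=G1|G2=1|0=1 G1=0(const) G2=(1+0>=2)=0 -> 100
Step 2: G0=G1|G2=0|0=0 G1=0(const) G2=(0+1>=2)=0 -> 000
Step 3: G0=G1|G2=0|0=0 G1=0(const) G2=(0+0>=2)=0 -> 000
Fixed point reached at step 2: 000

Answer: fixed 000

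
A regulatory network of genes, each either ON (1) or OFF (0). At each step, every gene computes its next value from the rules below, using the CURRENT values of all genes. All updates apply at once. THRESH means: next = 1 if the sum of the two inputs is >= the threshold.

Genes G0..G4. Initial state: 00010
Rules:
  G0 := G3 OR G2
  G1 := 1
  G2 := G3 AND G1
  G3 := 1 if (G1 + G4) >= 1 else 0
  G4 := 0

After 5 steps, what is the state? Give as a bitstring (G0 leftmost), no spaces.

Step 1: G0=G3|G2=1|0=1 G1=1(const) G2=G3&G1=1&0=0 G3=(0+0>=1)=0 G4=0(const) -> 11000
Step 2: G0=G3|G2=0|0=0 G1=1(const) G2=G3&G1=0&1=0 G3=(1+0>=1)=1 G4=0(const) -> 01010
Step 3: G0=G3|G2=1|0=1 G1=1(const) G2=G3&G1=1&1=1 G3=(1+0>=1)=1 G4=0(const) -> 11110
Step 4: G0=G3|G2=1|1=1 G1=1(const) G2=G3&G1=1&1=1 G3=(1+0>=1)=1 G4=0(const) -> 11110
Step 5: G0=G3|G2=1|1=1 G1=1(const) G2=G3&G1=1&1=1 G3=(1+0>=1)=1 G4=0(const) -> 11110

11110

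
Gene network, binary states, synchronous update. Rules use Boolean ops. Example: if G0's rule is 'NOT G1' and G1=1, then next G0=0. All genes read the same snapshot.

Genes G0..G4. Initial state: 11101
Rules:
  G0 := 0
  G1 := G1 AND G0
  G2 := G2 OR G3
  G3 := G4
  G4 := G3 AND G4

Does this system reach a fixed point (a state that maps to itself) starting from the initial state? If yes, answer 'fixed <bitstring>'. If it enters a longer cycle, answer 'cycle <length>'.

Answer: fixed 00100

Derivation:
Step 0: 11101
Step 1: G0=0(const) G1=G1&G0=1&1=1 G2=G2|G3=1|0=1 G3=G4=1 G4=G3&G4=0&1=0 -> 01110
Step 2: G0=0(const) G1=G1&G0=1&0=0 G2=G2|G3=1|1=1 G3=G4=0 G4=G3&G4=1&0=0 -> 00100
Step 3: G0=0(const) G1=G1&G0=0&0=0 G2=G2|G3=1|0=1 G3=G4=0 G4=G3&G4=0&0=0 -> 00100
Fixed point reached at step 2: 00100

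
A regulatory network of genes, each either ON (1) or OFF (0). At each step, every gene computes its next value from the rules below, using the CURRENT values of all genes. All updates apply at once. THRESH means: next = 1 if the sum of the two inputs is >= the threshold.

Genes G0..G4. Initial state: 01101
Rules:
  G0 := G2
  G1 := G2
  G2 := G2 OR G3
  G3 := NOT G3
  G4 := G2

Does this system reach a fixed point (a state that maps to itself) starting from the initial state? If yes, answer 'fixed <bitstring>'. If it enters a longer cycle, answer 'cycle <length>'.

Answer: cycle 2

Derivation:
Step 0: 01101
Step 1: G0=G2=1 G1=G2=1 G2=G2|G3=1|0=1 G3=NOT G3=NOT 0=1 G4=G2=1 -> 11111
Step 2: G0=G2=1 G1=G2=1 G2=G2|G3=1|1=1 G3=NOT G3=NOT 1=0 G4=G2=1 -> 11101
Step 3: G0=G2=1 G1=G2=1 G2=G2|G3=1|0=1 G3=NOT G3=NOT 0=1 G4=G2=1 -> 11111
Cycle of length 2 starting at step 1 -> no fixed point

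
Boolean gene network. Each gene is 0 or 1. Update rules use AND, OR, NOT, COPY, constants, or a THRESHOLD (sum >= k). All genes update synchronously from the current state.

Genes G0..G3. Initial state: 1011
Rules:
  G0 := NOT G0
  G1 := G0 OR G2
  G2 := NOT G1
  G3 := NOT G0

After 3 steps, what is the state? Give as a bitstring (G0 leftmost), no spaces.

Step 1: G0=NOT G0=NOT 1=0 G1=G0|G2=1|1=1 G2=NOT G1=NOT 0=1 G3=NOT G0=NOT 1=0 -> 0110
Step 2: G0=NOT G0=NOT 0=1 G1=G0|G2=0|1=1 G2=NOT G1=NOT 1=0 G3=NOT G0=NOT 0=1 -> 1101
Step 3: G0=NOT G0=NOT 1=0 G1=G0|G2=1|0=1 G2=NOT G1=NOT 1=0 G3=NOT G0=NOT 1=0 -> 0100

0100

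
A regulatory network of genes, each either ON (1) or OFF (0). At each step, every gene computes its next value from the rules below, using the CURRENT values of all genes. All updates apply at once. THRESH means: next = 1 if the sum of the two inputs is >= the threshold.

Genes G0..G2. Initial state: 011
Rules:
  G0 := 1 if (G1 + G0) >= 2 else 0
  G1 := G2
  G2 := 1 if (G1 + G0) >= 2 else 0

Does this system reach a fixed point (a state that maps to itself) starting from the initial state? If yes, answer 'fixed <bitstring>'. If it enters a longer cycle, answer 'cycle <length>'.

Step 0: 011
Step 1: G0=(1+0>=2)=0 G1=G2=1 G2=(1+0>=2)=0 -> 010
Step 2: G0=(1+0>=2)=0 G1=G2=0 G2=(1+0>=2)=0 -> 000
Step 3: G0=(0+0>=2)=0 G1=G2=0 G2=(0+0>=2)=0 -> 000
Fixed point reached at step 2: 000

Answer: fixed 000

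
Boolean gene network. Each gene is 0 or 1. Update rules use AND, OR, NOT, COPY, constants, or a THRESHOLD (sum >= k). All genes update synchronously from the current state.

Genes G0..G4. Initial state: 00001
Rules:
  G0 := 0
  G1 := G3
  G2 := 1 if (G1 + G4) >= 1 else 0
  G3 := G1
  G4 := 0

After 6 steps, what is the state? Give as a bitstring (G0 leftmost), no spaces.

Step 1: G0=0(const) G1=G3=0 G2=(0+1>=1)=1 G3=G1=0 G4=0(const) -> 00100
Step 2: G0=0(const) G1=G3=0 G2=(0+0>=1)=0 G3=G1=0 G4=0(const) -> 00000
Step 3: G0=0(const) G1=G3=0 G2=(0+0>=1)=0 G3=G1=0 G4=0(const) -> 00000
Step 4: G0=0(const) G1=G3=0 G2=(0+0>=1)=0 G3=G1=0 G4=0(const) -> 00000
Step 5: G0=0(const) G1=G3=0 G2=(0+0>=1)=0 G3=G1=0 G4=0(const) -> 00000
Step 6: G0=0(const) G1=G3=0 G2=(0+0>=1)=0 G3=G1=0 G4=0(const) -> 00000

00000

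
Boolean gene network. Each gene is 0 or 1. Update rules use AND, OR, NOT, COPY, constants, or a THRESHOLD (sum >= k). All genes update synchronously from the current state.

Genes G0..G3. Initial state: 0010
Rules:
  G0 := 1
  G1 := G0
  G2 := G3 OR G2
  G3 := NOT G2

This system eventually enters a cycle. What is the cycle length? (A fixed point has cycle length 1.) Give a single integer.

Step 0: 0010
Step 1: G0=1(const) G1=G0=0 G2=G3|G2=0|1=1 G3=NOT G2=NOT 1=0 -> 1010
Step 2: G0=1(const) G1=G0=1 G2=G3|G2=0|1=1 G3=NOT G2=NOT 1=0 -> 1110
Step 3: G0=1(const) G1=G0=1 G2=G3|G2=0|1=1 G3=NOT G2=NOT 1=0 -> 1110
State from step 3 equals state from step 2 -> cycle length 1

Answer: 1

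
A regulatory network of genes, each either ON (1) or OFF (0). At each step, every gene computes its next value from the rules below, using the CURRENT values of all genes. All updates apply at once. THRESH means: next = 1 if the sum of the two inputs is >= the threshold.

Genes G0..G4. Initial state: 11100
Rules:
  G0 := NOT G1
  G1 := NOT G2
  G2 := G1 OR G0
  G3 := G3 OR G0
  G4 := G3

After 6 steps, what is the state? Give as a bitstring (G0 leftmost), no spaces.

Step 1: G0=NOT G1=NOT 1=0 G1=NOT G2=NOT 1=0 G2=G1|G0=1|1=1 G3=G3|G0=0|1=1 G4=G3=0 -> 00110
Step 2: G0=NOT G1=NOT 0=1 G1=NOT G2=NOT 1=0 G2=G1|G0=0|0=0 G3=G3|G0=1|0=1 G4=G3=1 -> 10011
Step 3: G0=NOT G1=NOT 0=1 G1=NOT G2=NOT 0=1 G2=G1|G0=0|1=1 G3=G3|G0=1|1=1 G4=G3=1 -> 11111
Step 4: G0=NOT G1=NOT 1=0 G1=NOT G2=NOT 1=0 G2=G1|G0=1|1=1 G3=G3|G0=1|1=1 G4=G3=1 -> 00111
Step 5: G0=NOT G1=NOT 0=1 G1=NOT G2=NOT 1=0 G2=G1|G0=0|0=0 G3=G3|G0=1|0=1 G4=G3=1 -> 10011
Step 6: G0=NOT G1=NOT 0=1 G1=NOT G2=NOT 0=1 G2=G1|G0=0|1=1 G3=G3|G0=1|1=1 G4=G3=1 -> 11111

11111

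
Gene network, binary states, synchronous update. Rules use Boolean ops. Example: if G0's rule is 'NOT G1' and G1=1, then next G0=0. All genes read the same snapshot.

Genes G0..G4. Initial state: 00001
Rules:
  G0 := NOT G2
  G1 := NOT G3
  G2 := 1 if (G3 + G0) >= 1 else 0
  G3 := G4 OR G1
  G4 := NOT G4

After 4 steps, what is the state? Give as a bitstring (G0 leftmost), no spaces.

Step 1: G0=NOT G2=NOT 0=1 G1=NOT G3=NOT 0=1 G2=(0+0>=1)=0 G3=G4|G1=1|0=1 G4=NOT G4=NOT 1=0 -> 11010
Step 2: G0=NOT G2=NOT 0=1 G1=NOT G3=NOT 1=0 G2=(1+1>=1)=1 G3=G4|G1=0|1=1 G4=NOT G4=NOT 0=1 -> 10111
Step 3: G0=NOT G2=NOT 1=0 G1=NOT G3=NOT 1=0 G2=(1+1>=1)=1 G3=G4|G1=1|0=1 G4=NOT G4=NOT 1=0 -> 00110
Step 4: G0=NOT G2=NOT 1=0 G1=NOT G3=NOT 1=0 G2=(1+0>=1)=1 G3=G4|G1=0|0=0 G4=NOT G4=NOT 0=1 -> 00101

00101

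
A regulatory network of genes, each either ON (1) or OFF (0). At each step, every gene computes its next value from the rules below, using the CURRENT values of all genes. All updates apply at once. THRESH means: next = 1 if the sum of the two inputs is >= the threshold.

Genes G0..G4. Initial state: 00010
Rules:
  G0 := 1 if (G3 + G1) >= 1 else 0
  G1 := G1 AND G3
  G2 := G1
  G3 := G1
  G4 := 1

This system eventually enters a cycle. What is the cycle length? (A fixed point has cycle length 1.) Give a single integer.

Step 0: 00010
Step 1: G0=(1+0>=1)=1 G1=G1&G3=0&1=0 G2=G1=0 G3=G1=0 G4=1(const) -> 10001
Step 2: G0=(0+0>=1)=0 G1=G1&G3=0&0=0 G2=G1=0 G3=G1=0 G4=1(const) -> 00001
Step 3: G0=(0+0>=1)=0 G1=G1&G3=0&0=0 G2=G1=0 G3=G1=0 G4=1(const) -> 00001
State from step 3 equals state from step 2 -> cycle length 1

Answer: 1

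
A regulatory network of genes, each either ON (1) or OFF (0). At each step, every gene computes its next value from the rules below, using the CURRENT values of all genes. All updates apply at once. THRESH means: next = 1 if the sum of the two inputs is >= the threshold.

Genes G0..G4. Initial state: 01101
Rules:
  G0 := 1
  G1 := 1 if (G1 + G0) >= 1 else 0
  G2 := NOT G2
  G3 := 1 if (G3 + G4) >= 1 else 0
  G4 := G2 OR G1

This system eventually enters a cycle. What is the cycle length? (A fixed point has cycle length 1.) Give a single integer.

Answer: 2

Derivation:
Step 0: 01101
Step 1: G0=1(const) G1=(1+0>=1)=1 G2=NOT G2=NOT 1=0 G3=(0+1>=1)=1 G4=G2|G1=1|1=1 -> 11011
Step 2: G0=1(const) G1=(1+1>=1)=1 G2=NOT G2=NOT 0=1 G3=(1+1>=1)=1 G4=G2|G1=0|1=1 -> 11111
Step 3: G0=1(const) G1=(1+1>=1)=1 G2=NOT G2=NOT 1=0 G3=(1+1>=1)=1 G4=G2|G1=1|1=1 -> 11011
State from step 3 equals state from step 1 -> cycle length 2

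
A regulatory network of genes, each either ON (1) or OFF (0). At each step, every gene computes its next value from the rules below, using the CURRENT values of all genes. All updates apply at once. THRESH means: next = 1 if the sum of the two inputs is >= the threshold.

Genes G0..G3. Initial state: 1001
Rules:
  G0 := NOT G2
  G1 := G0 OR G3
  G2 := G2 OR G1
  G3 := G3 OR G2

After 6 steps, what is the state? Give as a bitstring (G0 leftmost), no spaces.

Step 1: G0=NOT G2=NOT 0=1 G1=G0|G3=1|1=1 G2=G2|G1=0|0=0 G3=G3|G2=1|0=1 -> 1101
Step 2: G0=NOT G2=NOT 0=1 G1=G0|G3=1|1=1 G2=G2|G1=0|1=1 G3=G3|G2=1|0=1 -> 1111
Step 3: G0=NOT G2=NOT 1=0 G1=G0|G3=1|1=1 G2=G2|G1=1|1=1 G3=G3|G2=1|1=1 -> 0111
Step 4: G0=NOT G2=NOT 1=0 G1=G0|G3=0|1=1 G2=G2|G1=1|1=1 G3=G3|G2=1|1=1 -> 0111
Step 5: G0=NOT G2=NOT 1=0 G1=G0|G3=0|1=1 G2=G2|G1=1|1=1 G3=G3|G2=1|1=1 -> 0111
Step 6: G0=NOT G2=NOT 1=0 G1=G0|G3=0|1=1 G2=G2|G1=1|1=1 G3=G3|G2=1|1=1 -> 0111

0111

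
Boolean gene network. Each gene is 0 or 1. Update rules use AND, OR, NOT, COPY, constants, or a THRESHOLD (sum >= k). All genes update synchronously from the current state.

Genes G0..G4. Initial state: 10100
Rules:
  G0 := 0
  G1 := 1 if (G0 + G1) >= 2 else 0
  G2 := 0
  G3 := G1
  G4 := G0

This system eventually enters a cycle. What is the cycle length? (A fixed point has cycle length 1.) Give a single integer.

Step 0: 10100
Step 1: G0=0(const) G1=(1+0>=2)=0 G2=0(const) G3=G1=0 G4=G0=1 -> 00001
Step 2: G0=0(const) G1=(0+0>=2)=0 G2=0(const) G3=G1=0 G4=G0=0 -> 00000
Step 3: G0=0(const) G1=(0+0>=2)=0 G2=0(const) G3=G1=0 G4=G0=0 -> 00000
State from step 3 equals state from step 2 -> cycle length 1

Answer: 1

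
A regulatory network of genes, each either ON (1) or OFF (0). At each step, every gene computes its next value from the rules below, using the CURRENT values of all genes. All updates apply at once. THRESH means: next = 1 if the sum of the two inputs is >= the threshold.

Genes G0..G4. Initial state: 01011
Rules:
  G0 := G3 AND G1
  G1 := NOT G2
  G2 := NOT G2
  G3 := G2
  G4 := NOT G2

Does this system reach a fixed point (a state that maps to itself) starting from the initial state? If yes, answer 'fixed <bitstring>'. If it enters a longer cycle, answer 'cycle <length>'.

Answer: cycle 2

Derivation:
Step 0: 01011
Step 1: G0=G3&G1=1&1=1 G1=NOT G2=NOT 0=1 G2=NOT G2=NOT 0=1 G3=G2=0 G4=NOT G2=NOT 0=1 -> 11101
Step 2: G0=G3&G1=0&1=0 G1=NOT G2=NOT 1=0 G2=NOT G2=NOT 1=0 G3=G2=1 G4=NOT G2=NOT 1=0 -> 00010
Step 3: G0=G3&G1=1&0=0 G1=NOT G2=NOT 0=1 G2=NOT G2=NOT 0=1 G3=G2=0 G4=NOT G2=NOT 0=1 -> 01101
Step 4: G0=G3&G1=0&1=0 G1=NOT G2=NOT 1=0 G2=NOT G2=NOT 1=0 G3=G2=1 G4=NOT G2=NOT 1=0 -> 00010
Cycle of length 2 starting at step 2 -> no fixed point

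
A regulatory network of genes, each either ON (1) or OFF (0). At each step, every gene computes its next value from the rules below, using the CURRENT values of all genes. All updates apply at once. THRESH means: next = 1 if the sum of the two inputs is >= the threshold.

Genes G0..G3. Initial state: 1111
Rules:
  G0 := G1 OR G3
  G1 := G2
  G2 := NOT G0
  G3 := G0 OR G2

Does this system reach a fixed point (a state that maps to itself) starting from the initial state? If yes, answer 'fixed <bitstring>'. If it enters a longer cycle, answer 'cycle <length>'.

Answer: fixed 1001

Derivation:
Step 0: 1111
Step 1: G0=G1|G3=1|1=1 G1=G2=1 G2=NOT G0=NOT 1=0 G3=G0|G2=1|1=1 -> 1101
Step 2: G0=G1|G3=1|1=1 G1=G2=0 G2=NOT G0=NOT 1=0 G3=G0|G2=1|0=1 -> 1001
Step 3: G0=G1|G3=0|1=1 G1=G2=0 G2=NOT G0=NOT 1=0 G3=G0|G2=1|0=1 -> 1001
Fixed point reached at step 2: 1001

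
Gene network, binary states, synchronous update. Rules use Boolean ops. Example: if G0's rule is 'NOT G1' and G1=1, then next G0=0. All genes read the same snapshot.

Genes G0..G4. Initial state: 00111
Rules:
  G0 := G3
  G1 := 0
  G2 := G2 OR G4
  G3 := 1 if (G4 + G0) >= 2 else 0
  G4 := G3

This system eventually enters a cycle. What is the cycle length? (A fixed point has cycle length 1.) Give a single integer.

Step 0: 00111
Step 1: G0=G3=1 G1=0(const) G2=G2|G4=1|1=1 G3=(1+0>=2)=0 G4=G3=1 -> 10101
Step 2: G0=G3=0 G1=0(const) G2=G2|G4=1|1=1 G3=(1+1>=2)=1 G4=G3=0 -> 00110
Step 3: G0=G3=1 G1=0(const) G2=G2|G4=1|0=1 G3=(0+0>=2)=0 G4=G3=1 -> 10101
State from step 3 equals state from step 1 -> cycle length 2

Answer: 2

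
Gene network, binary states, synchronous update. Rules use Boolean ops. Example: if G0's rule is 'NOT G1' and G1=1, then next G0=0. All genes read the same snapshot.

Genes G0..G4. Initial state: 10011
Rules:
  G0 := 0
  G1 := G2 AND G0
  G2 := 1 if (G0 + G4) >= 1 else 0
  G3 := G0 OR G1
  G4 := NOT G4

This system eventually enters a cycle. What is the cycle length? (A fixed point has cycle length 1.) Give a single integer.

Step 0: 10011
Step 1: G0=0(const) G1=G2&G0=0&1=0 G2=(1+1>=1)=1 G3=G0|G1=1|0=1 G4=NOT G4=NOT 1=0 -> 00110
Step 2: G0=0(const) G1=G2&G0=1&0=0 G2=(0+0>=1)=0 G3=G0|G1=0|0=0 G4=NOT G4=NOT 0=1 -> 00001
Step 3: G0=0(const) G1=G2&G0=0&0=0 G2=(0+1>=1)=1 G3=G0|G1=0|0=0 G4=NOT G4=NOT 1=0 -> 00100
Step 4: G0=0(const) G1=G2&G0=1&0=0 G2=(0+0>=1)=0 G3=G0|G1=0|0=0 G4=NOT G4=NOT 0=1 -> 00001
State from step 4 equals state from step 2 -> cycle length 2

Answer: 2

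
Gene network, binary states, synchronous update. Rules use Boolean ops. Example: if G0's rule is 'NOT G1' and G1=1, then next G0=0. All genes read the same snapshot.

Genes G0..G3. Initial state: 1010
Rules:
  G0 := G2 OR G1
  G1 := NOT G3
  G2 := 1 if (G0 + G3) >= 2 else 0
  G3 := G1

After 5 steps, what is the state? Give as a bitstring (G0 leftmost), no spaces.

Step 1: G0=G2|G1=1|0=1 G1=NOT G3=NOT 0=1 G2=(1+0>=2)=0 G3=G1=0 -> 1100
Step 2: G0=G2|G1=0|1=1 G1=NOT G3=NOT 0=1 G2=(1+0>=2)=0 G3=G1=1 -> 1101
Step 3: G0=G2|G1=0|1=1 G1=NOT G3=NOT 1=0 G2=(1+1>=2)=1 G3=G1=1 -> 1011
Step 4: G0=G2|G1=1|0=1 G1=NOT G3=NOT 1=0 G2=(1+1>=2)=1 G3=G1=0 -> 1010
Step 5: G0=G2|G1=1|0=1 G1=NOT G3=NOT 0=1 G2=(1+0>=2)=0 G3=G1=0 -> 1100

1100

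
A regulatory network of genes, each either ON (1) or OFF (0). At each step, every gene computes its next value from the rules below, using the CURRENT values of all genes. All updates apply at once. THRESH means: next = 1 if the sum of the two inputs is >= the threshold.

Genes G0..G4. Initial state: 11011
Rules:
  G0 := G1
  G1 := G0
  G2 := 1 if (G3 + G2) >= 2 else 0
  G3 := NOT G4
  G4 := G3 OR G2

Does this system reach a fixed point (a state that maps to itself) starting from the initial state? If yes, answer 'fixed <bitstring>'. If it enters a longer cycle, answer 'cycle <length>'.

Step 0: 11011
Step 1: G0=G1=1 G1=G0=1 G2=(1+0>=2)=0 G3=NOT G4=NOT 1=0 G4=G3|G2=1|0=1 -> 11001
Step 2: G0=G1=1 G1=G0=1 G2=(0+0>=2)=0 G3=NOT G4=NOT 1=0 G4=G3|G2=0|0=0 -> 11000
Step 3: G0=G1=1 G1=G0=1 G2=(0+0>=2)=0 G3=NOT G4=NOT 0=1 G4=G3|G2=0|0=0 -> 11010
Step 4: G0=G1=1 G1=G0=1 G2=(1+0>=2)=0 G3=NOT G4=NOT 0=1 G4=G3|G2=1|0=1 -> 11011
Cycle of length 4 starting at step 0 -> no fixed point

Answer: cycle 4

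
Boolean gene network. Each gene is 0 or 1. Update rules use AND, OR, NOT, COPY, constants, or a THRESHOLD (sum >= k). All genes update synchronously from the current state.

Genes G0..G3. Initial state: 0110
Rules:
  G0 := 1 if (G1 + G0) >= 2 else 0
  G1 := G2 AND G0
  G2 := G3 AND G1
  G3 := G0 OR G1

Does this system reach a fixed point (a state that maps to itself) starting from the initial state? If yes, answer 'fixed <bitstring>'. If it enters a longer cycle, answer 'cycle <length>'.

Step 0: 0110
Step 1: G0=(1+0>=2)=0 G1=G2&G0=1&0=0 G2=G3&G1=0&1=0 G3=G0|G1=0|1=1 -> 0001
Step 2: G0=(0+0>=2)=0 G1=G2&G0=0&0=0 G2=G3&G1=1&0=0 G3=G0|G1=0|0=0 -> 0000
Step 3: G0=(0+0>=2)=0 G1=G2&G0=0&0=0 G2=G3&G1=0&0=0 G3=G0|G1=0|0=0 -> 0000
Fixed point reached at step 2: 0000

Answer: fixed 0000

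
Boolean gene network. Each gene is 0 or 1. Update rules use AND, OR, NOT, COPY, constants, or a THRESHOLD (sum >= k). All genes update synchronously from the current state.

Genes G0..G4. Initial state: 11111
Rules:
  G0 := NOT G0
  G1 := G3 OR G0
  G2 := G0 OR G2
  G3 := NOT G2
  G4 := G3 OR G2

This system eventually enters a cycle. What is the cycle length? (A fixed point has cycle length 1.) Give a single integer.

Step 0: 11111
Step 1: G0=NOT G0=NOT 1=0 G1=G3|G0=1|1=1 G2=G0|G2=1|1=1 G3=NOT G2=NOT 1=0 G4=G3|G2=1|1=1 -> 01101
Step 2: G0=NOT G0=NOT 0=1 G1=G3|G0=0|0=0 G2=G0|G2=0|1=1 G3=NOT G2=NOT 1=0 G4=G3|G2=0|1=1 -> 10101
Step 3: G0=NOT G0=NOT 1=0 G1=G3|G0=0|1=1 G2=G0|G2=1|1=1 G3=NOT G2=NOT 1=0 G4=G3|G2=0|1=1 -> 01101
State from step 3 equals state from step 1 -> cycle length 2

Answer: 2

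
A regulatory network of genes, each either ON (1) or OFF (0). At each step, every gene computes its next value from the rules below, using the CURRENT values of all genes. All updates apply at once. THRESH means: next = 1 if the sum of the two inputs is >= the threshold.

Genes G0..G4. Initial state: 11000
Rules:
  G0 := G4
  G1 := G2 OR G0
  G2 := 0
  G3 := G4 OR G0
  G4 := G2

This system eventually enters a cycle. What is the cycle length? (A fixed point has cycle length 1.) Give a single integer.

Answer: 1

Derivation:
Step 0: 11000
Step 1: G0=G4=0 G1=G2|G0=0|1=1 G2=0(const) G3=G4|G0=0|1=1 G4=G2=0 -> 01010
Step 2: G0=G4=0 G1=G2|G0=0|0=0 G2=0(const) G3=G4|G0=0|0=0 G4=G2=0 -> 00000
Step 3: G0=G4=0 G1=G2|G0=0|0=0 G2=0(const) G3=G4|G0=0|0=0 G4=G2=0 -> 00000
State from step 3 equals state from step 2 -> cycle length 1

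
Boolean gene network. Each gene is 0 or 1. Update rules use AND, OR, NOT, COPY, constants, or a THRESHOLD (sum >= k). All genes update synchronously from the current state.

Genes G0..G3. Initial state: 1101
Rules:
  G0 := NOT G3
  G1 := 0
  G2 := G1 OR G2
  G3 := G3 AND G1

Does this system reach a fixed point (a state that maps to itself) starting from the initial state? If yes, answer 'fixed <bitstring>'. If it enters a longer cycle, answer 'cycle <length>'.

Answer: fixed 1010

Derivation:
Step 0: 1101
Step 1: G0=NOT G3=NOT 1=0 G1=0(const) G2=G1|G2=1|0=1 G3=G3&G1=1&1=1 -> 0011
Step 2: G0=NOT G3=NOT 1=0 G1=0(const) G2=G1|G2=0|1=1 G3=G3&G1=1&0=0 -> 0010
Step 3: G0=NOT G3=NOT 0=1 G1=0(const) G2=G1|G2=0|1=1 G3=G3&G1=0&0=0 -> 1010
Step 4: G0=NOT G3=NOT 0=1 G1=0(const) G2=G1|G2=0|1=1 G3=G3&G1=0&0=0 -> 1010
Fixed point reached at step 3: 1010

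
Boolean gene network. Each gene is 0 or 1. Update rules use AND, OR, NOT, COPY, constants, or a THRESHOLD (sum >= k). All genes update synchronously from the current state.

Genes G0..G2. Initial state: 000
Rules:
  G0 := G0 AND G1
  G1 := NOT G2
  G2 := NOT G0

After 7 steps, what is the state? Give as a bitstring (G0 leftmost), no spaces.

Step 1: G0=G0&G1=0&0=0 G1=NOT G2=NOT 0=1 G2=NOT G0=NOT 0=1 -> 011
Step 2: G0=G0&G1=0&1=0 G1=NOT G2=NOT 1=0 G2=NOT G0=NOT 0=1 -> 001
Step 3: G0=G0&G1=0&0=0 G1=NOT G2=NOT 1=0 G2=NOT G0=NOT 0=1 -> 001
Step 4: G0=G0&G1=0&0=0 G1=NOT G2=NOT 1=0 G2=NOT G0=NOT 0=1 -> 001
Step 5: G0=G0&G1=0&0=0 G1=NOT G2=NOT 1=0 G2=NOT G0=NOT 0=1 -> 001
Step 6: G0=G0&G1=0&0=0 G1=NOT G2=NOT 1=0 G2=NOT G0=NOT 0=1 -> 001
Step 7: G0=G0&G1=0&0=0 G1=NOT G2=NOT 1=0 G2=NOT G0=NOT 0=1 -> 001

001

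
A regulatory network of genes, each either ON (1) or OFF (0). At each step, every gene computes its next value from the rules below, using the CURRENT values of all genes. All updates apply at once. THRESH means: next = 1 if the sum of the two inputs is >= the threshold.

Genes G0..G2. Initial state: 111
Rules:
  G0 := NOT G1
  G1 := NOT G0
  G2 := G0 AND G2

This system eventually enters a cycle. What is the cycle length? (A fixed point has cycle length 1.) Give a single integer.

Answer: 2

Derivation:
Step 0: 111
Step 1: G0=NOT G1=NOT 1=0 G1=NOT G0=NOT 1=0 G2=G0&G2=1&1=1 -> 001
Step 2: G0=NOT G1=NOT 0=1 G1=NOT G0=NOT 0=1 G2=G0&G2=0&1=0 -> 110
Step 3: G0=NOT G1=NOT 1=0 G1=NOT G0=NOT 1=0 G2=G0&G2=1&0=0 -> 000
Step 4: G0=NOT G1=NOT 0=1 G1=NOT G0=NOT 0=1 G2=G0&G2=0&0=0 -> 110
State from step 4 equals state from step 2 -> cycle length 2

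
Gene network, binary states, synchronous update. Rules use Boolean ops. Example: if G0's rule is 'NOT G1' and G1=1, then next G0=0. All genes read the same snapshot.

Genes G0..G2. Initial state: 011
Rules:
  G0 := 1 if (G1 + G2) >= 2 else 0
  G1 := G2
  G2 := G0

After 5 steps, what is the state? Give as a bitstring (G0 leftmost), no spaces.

Step 1: G0=(1+1>=2)=1 G1=G2=1 G2=G0=0 -> 110
Step 2: G0=(1+0>=2)=0 G1=G2=0 G2=G0=1 -> 001
Step 3: G0=(0+1>=2)=0 G1=G2=1 G2=G0=0 -> 010
Step 4: G0=(1+0>=2)=0 G1=G2=0 G2=G0=0 -> 000
Step 5: G0=(0+0>=2)=0 G1=G2=0 G2=G0=0 -> 000

000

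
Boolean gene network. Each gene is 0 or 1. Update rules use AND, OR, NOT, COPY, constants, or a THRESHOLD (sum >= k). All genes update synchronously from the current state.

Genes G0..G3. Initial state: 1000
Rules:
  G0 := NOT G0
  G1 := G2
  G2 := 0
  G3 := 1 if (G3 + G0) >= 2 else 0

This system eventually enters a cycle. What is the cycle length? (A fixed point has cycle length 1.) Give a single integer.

Answer: 2

Derivation:
Step 0: 1000
Step 1: G0=NOT G0=NOT 1=0 G1=G2=0 G2=0(const) G3=(0+1>=2)=0 -> 0000
Step 2: G0=NOT G0=NOT 0=1 G1=G2=0 G2=0(const) G3=(0+0>=2)=0 -> 1000
State from step 2 equals state from step 0 -> cycle length 2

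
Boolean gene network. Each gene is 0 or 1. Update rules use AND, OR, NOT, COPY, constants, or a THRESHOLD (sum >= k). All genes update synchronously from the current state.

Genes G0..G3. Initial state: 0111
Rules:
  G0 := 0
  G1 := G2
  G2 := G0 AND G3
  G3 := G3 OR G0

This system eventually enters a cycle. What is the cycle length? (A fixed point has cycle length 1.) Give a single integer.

Step 0: 0111
Step 1: G0=0(const) G1=G2=1 G2=G0&G3=0&1=0 G3=G3|G0=1|0=1 -> 0101
Step 2: G0=0(const) G1=G2=0 G2=G0&G3=0&1=0 G3=G3|G0=1|0=1 -> 0001
Step 3: G0=0(const) G1=G2=0 G2=G0&G3=0&1=0 G3=G3|G0=1|0=1 -> 0001
State from step 3 equals state from step 2 -> cycle length 1

Answer: 1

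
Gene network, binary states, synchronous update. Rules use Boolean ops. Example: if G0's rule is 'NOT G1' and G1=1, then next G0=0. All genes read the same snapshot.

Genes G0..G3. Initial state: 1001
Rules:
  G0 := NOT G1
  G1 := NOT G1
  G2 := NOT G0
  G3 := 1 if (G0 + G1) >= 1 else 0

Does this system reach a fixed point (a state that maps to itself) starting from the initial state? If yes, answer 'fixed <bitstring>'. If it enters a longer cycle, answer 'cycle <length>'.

Step 0: 1001
Step 1: G0=NOT G1=NOT 0=1 G1=NOT G1=NOT 0=1 G2=NOT G0=NOT 1=0 G3=(1+0>=1)=1 -> 1101
Step 2: G0=NOT G1=NOT 1=0 G1=NOT G1=NOT 1=0 G2=NOT G0=NOT 1=0 G3=(1+1>=1)=1 -> 0001
Step 3: G0=NOT G1=NOT 0=1 G1=NOT G1=NOT 0=1 G2=NOT G0=NOT 0=1 G3=(0+0>=1)=0 -> 1110
Step 4: G0=NOT G1=NOT 1=0 G1=NOT G1=NOT 1=0 G2=NOT G0=NOT 1=0 G3=(1+1>=1)=1 -> 0001
Cycle of length 2 starting at step 2 -> no fixed point

Answer: cycle 2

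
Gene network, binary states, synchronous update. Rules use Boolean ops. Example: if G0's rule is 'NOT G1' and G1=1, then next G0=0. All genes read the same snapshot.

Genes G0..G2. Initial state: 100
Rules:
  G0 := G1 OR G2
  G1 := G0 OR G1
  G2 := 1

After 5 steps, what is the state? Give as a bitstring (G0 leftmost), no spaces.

Step 1: G0=G1|G2=0|0=0 G1=G0|G1=1|0=1 G2=1(const) -> 011
Step 2: G0=G1|G2=1|1=1 G1=G0|G1=0|1=1 G2=1(const) -> 111
Step 3: G0=G1|G2=1|1=1 G1=G0|G1=1|1=1 G2=1(const) -> 111
Step 4: G0=G1|G2=1|1=1 G1=G0|G1=1|1=1 G2=1(const) -> 111
Step 5: G0=G1|G2=1|1=1 G1=G0|G1=1|1=1 G2=1(const) -> 111

111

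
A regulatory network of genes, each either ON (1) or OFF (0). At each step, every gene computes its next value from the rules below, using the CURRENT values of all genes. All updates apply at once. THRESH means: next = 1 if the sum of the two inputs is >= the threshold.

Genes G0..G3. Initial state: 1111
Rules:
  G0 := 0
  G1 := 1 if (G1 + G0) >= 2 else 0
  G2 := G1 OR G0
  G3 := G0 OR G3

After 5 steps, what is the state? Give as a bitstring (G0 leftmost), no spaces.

Step 1: G0=0(const) G1=(1+1>=2)=1 G2=G1|G0=1|1=1 G3=G0|G3=1|1=1 -> 0111
Step 2: G0=0(const) G1=(1+0>=2)=0 G2=G1|G0=1|0=1 G3=G0|G3=0|1=1 -> 0011
Step 3: G0=0(const) G1=(0+0>=2)=0 G2=G1|G0=0|0=0 G3=G0|G3=0|1=1 -> 0001
Step 4: G0=0(const) G1=(0+0>=2)=0 G2=G1|G0=0|0=0 G3=G0|G3=0|1=1 -> 0001
Step 5: G0=0(const) G1=(0+0>=2)=0 G2=G1|G0=0|0=0 G3=G0|G3=0|1=1 -> 0001

0001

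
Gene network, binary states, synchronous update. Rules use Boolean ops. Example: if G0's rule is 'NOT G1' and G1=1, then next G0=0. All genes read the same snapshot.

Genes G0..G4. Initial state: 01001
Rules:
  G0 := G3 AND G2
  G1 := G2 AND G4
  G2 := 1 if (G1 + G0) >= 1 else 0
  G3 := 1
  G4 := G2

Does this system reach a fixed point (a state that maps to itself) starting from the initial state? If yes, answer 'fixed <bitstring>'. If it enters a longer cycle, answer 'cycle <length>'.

Answer: cycle 2

Derivation:
Step 0: 01001
Step 1: G0=G3&G2=0&0=0 G1=G2&G4=0&1=0 G2=(1+0>=1)=1 G3=1(const) G4=G2=0 -> 00110
Step 2: G0=G3&G2=1&1=1 G1=G2&G4=1&0=0 G2=(0+0>=1)=0 G3=1(const) G4=G2=1 -> 10011
Step 3: G0=G3&G2=1&0=0 G1=G2&G4=0&1=0 G2=(0+1>=1)=1 G3=1(const) G4=G2=0 -> 00110
Cycle of length 2 starting at step 1 -> no fixed point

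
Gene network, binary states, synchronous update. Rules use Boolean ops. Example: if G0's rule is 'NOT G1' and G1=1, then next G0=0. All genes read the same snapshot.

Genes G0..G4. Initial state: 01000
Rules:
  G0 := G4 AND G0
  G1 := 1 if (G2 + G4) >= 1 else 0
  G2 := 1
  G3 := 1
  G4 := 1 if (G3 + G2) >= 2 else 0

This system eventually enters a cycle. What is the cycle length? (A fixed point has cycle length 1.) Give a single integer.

Answer: 1

Derivation:
Step 0: 01000
Step 1: G0=G4&G0=0&0=0 G1=(0+0>=1)=0 G2=1(const) G3=1(const) G4=(0+0>=2)=0 -> 00110
Step 2: G0=G4&G0=0&0=0 G1=(1+0>=1)=1 G2=1(const) G3=1(const) G4=(1+1>=2)=1 -> 01111
Step 3: G0=G4&G0=1&0=0 G1=(1+1>=1)=1 G2=1(const) G3=1(const) G4=(1+1>=2)=1 -> 01111
State from step 3 equals state from step 2 -> cycle length 1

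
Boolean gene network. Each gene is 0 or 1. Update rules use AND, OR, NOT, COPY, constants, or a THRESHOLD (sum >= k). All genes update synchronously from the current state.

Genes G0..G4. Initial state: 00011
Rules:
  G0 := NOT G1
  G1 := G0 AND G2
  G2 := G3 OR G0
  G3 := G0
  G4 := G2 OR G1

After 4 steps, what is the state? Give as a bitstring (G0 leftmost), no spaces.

Step 1: G0=NOT G1=NOT 0=1 G1=G0&G2=0&0=0 G2=G3|G0=1|0=1 G3=G0=0 G4=G2|G1=0|0=0 -> 10100
Step 2: G0=NOT G1=NOT 0=1 G1=G0&G2=1&1=1 G2=G3|G0=0|1=1 G3=G0=1 G4=G2|G1=1|0=1 -> 11111
Step 3: G0=NOT G1=NOT 1=0 G1=G0&G2=1&1=1 G2=G3|G0=1|1=1 G3=G0=1 G4=G2|G1=1|1=1 -> 01111
Step 4: G0=NOT G1=NOT 1=0 G1=G0&G2=0&1=0 G2=G3|G0=1|0=1 G3=G0=0 G4=G2|G1=1|1=1 -> 00101

00101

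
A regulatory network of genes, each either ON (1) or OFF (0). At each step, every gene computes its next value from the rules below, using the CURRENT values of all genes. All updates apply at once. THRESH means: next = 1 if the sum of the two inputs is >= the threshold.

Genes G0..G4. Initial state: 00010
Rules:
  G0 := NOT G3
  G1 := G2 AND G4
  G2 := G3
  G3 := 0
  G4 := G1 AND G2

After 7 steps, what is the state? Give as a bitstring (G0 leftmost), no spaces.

Step 1: G0=NOT G3=NOT 1=0 G1=G2&G4=0&0=0 G2=G3=1 G3=0(const) G4=G1&G2=0&0=0 -> 00100
Step 2: G0=NOT G3=NOT 0=1 G1=G2&G4=1&0=0 G2=G3=0 G3=0(const) G4=G1&G2=0&1=0 -> 10000
Step 3: G0=NOT G3=NOT 0=1 G1=G2&G4=0&0=0 G2=G3=0 G3=0(const) G4=G1&G2=0&0=0 -> 10000
Step 4: G0=NOT G3=NOT 0=1 G1=G2&G4=0&0=0 G2=G3=0 G3=0(const) G4=G1&G2=0&0=0 -> 10000
Step 5: G0=NOT G3=NOT 0=1 G1=G2&G4=0&0=0 G2=G3=0 G3=0(const) G4=G1&G2=0&0=0 -> 10000
Step 6: G0=NOT G3=NOT 0=1 G1=G2&G4=0&0=0 G2=G3=0 G3=0(const) G4=G1&G2=0&0=0 -> 10000
Step 7: G0=NOT G3=NOT 0=1 G1=G2&G4=0&0=0 G2=G3=0 G3=0(const) G4=G1&G2=0&0=0 -> 10000

10000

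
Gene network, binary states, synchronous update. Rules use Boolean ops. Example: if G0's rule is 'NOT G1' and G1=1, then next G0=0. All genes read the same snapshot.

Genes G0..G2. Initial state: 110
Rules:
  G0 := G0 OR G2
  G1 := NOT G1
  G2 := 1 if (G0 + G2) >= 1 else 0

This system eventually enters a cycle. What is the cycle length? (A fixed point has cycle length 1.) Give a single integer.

Step 0: 110
Step 1: G0=G0|G2=1|0=1 G1=NOT G1=NOT 1=0 G2=(1+0>=1)=1 -> 101
Step 2: G0=G0|G2=1|1=1 G1=NOT G1=NOT 0=1 G2=(1+1>=1)=1 -> 111
Step 3: G0=G0|G2=1|1=1 G1=NOT G1=NOT 1=0 G2=(1+1>=1)=1 -> 101
State from step 3 equals state from step 1 -> cycle length 2

Answer: 2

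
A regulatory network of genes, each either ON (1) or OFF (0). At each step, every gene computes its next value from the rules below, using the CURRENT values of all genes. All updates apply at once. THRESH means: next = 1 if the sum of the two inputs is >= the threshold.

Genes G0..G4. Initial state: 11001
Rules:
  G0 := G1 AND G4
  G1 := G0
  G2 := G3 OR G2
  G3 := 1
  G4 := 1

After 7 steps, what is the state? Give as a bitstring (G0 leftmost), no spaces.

Step 1: G0=G1&G4=1&1=1 G1=G0=1 G2=G3|G2=0|0=0 G3=1(const) G4=1(const) -> 11011
Step 2: G0=G1&G4=1&1=1 G1=G0=1 G2=G3|G2=1|0=1 G3=1(const) G4=1(const) -> 11111
Step 3: G0=G1&G4=1&1=1 G1=G0=1 G2=G3|G2=1|1=1 G3=1(const) G4=1(const) -> 11111
Step 4: G0=G1&G4=1&1=1 G1=G0=1 G2=G3|G2=1|1=1 G3=1(const) G4=1(const) -> 11111
Step 5: G0=G1&G4=1&1=1 G1=G0=1 G2=G3|G2=1|1=1 G3=1(const) G4=1(const) -> 11111
Step 6: G0=G1&G4=1&1=1 G1=G0=1 G2=G3|G2=1|1=1 G3=1(const) G4=1(const) -> 11111
Step 7: G0=G1&G4=1&1=1 G1=G0=1 G2=G3|G2=1|1=1 G3=1(const) G4=1(const) -> 11111

11111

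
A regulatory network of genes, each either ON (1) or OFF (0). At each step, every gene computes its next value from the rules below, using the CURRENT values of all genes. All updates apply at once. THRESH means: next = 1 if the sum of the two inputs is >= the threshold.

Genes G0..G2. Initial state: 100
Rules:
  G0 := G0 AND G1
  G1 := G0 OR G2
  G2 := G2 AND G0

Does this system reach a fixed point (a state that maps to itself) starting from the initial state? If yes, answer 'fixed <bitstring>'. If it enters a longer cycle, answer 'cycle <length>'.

Answer: fixed 000

Derivation:
Step 0: 100
Step 1: G0=G0&G1=1&0=0 G1=G0|G2=1|0=1 G2=G2&G0=0&1=0 -> 010
Step 2: G0=G0&G1=0&1=0 G1=G0|G2=0|0=0 G2=G2&G0=0&0=0 -> 000
Step 3: G0=G0&G1=0&0=0 G1=G0|G2=0|0=0 G2=G2&G0=0&0=0 -> 000
Fixed point reached at step 2: 000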